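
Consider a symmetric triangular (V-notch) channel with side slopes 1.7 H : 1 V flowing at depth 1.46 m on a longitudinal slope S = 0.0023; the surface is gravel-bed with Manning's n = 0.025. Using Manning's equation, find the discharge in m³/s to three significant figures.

5.10 m³/s

A = z·y² = 1.7×1.46² = 3.624 m²
P = 2y√(1+z²) = 2×1.46×√(1+1.7²) = 5.759 m
R = A/P = 3.624/5.759 = 0.6292 m
Q = (1/n)·A·R^(2/3)·S^(1/2) = (1/0.025) × 3.624 × 0.6292^(2/3) × 0.0023^(1/2) = 5.104 m³/s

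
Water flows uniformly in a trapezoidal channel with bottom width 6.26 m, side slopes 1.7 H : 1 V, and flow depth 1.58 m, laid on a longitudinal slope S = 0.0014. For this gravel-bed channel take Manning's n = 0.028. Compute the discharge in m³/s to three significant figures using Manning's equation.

A = (b + z·y)·y = (6.26 + 1.7×1.58)×1.58 = 14.13 m²
P = b + 2y√(1+z²) = 6.26 + 2×1.58×√(1+1.7²) = 12.49 m
R = A/P = 14.13/12.49 = 1.131 m
Q = (1/n)·A·R^(2/3)·S^(1/2) = (1/0.028) × 14.13 × 1.131^(2/3) × 0.0014^(1/2) = 20.51 m³/s

20.5 m³/s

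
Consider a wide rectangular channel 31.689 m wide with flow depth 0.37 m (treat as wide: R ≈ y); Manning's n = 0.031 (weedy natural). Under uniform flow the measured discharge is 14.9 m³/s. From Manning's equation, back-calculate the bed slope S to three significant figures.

A = b·y = 31.689 × 0.37 = 11.72 m²
Wide channel: R ≈ y = 0.37 m
S = (Q·n / (1·A·R^(2/3)))² = (14.9×0.031 / (1×11.72×0.5154))² = 0.005843

0.00584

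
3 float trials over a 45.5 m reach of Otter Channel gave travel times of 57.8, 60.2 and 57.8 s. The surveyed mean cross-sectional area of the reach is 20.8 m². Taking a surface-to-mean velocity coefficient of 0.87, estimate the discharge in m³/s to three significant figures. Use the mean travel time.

14.1 m³/s

t̄ = (57.8 + 60.2 + 57.8) / 3 = 58.6 s
v_surface = L / t̄ = 45.5 / 58.6 = 0.7765 m/s
v_mean = 0.87 × 0.7765 = 0.6755 m/s
Q = A × v_mean = 20.8 × 0.6755 = 14.05 m³/s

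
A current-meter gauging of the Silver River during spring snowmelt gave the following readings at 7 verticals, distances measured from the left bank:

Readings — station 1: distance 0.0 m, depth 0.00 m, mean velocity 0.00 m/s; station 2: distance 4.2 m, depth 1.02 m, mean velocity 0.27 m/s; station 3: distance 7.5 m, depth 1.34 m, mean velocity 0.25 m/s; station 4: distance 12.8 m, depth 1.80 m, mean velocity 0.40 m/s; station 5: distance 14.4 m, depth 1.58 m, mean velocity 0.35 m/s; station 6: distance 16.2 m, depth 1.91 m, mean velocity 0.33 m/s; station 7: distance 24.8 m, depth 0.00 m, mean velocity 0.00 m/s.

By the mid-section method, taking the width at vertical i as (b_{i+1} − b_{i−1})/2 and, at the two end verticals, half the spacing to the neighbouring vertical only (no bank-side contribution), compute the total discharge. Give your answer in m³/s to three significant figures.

9.17 m³/s

w_2 = (7.5 − 0.0)/2 = 3.75 m; q_2 = 0.27 × 1.02 × 3.75 = 1.033 m³/s
w_3 = (12.8 − 4.2)/2 = 4.3 m; q_3 = 0.25 × 1.34 × 4.3 = 1.441 m³/s
w_4 = (14.4 − 7.5)/2 = 3.45 m; q_4 = 0.40 × 1.80 × 3.45 = 2.484 m³/s
w_5 = (16.2 − 12.8)/2 = 1.7 m; q_5 = 0.35 × 1.58 × 1.7 = 0.9401 m³/s
w_6 = (24.8 − 14.4)/2 = 5.2 m; q_6 = 0.33 × 1.91 × 5.2 = 3.278 m³/s
Stations 1, 7 contribute zero (depth or velocity is 0).
Q = Σ qᵢ = 9.175 m³/s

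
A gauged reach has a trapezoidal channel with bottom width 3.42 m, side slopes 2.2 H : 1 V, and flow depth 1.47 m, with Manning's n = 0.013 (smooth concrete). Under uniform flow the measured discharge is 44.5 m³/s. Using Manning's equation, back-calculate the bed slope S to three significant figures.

0.00386

A = (b + z·y)·y = (3.42 + 2.2×1.47)×1.47 = 9.781 m²
P = b + 2y√(1+z²) = 3.42 + 2×1.47×√(1+2.2²) = 10.52 m
R = A/P = 9.781/10.52 = 0.9294 m
S = (Q·n / (1·A·R^(2/3)))² = (44.5×0.013 / (1×9.781×0.9523))² = 0.003857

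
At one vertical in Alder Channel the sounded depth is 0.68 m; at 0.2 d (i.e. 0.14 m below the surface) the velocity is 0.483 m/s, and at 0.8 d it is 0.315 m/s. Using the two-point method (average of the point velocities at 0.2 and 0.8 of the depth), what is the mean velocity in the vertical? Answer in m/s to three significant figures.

0.399 m/s

v̄ = (0.483 + 0.315) / 2 = 0.3990 m/s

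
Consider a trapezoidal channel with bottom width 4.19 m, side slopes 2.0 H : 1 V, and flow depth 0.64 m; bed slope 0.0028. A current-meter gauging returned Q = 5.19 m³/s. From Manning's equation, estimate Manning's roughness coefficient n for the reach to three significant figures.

0.0224

A = (b + z·y)·y = (4.19 + 2.0×0.64)×0.64 = 3.501 m²
P = b + 2y√(1+z²) = 4.19 + 2×0.64×√(1+2.0²) = 7.052 m
R = A/P = 3.501/7.052 = 0.4964 m
n = (1/Q)·A·R^(2/3)·S^(1/2) = (1/5.19) × 3.501 × 0.6269 × 0.05292 = 0.02238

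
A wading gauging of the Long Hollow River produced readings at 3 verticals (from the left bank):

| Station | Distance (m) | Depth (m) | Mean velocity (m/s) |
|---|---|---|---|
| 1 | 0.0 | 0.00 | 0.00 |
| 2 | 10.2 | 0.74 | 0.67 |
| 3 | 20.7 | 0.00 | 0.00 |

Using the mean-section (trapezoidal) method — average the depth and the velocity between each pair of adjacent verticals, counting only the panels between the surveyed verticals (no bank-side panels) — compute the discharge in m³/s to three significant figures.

Panel 1-2: Δb = 10.2 m, d̄ = (0.00+0.74)/2 = 0.37, v̄ = (0.00+0.67)/2 = 0.335 → q = 10.2×0.37×0.335 = 1.264 m³/s
Panel 2-3: Δb = 10.5 m, d̄ = (0.74+0.00)/2 = 0.37, v̄ = (0.67+0.00)/2 = 0.335 → q = 10.5×0.37×0.335 = 1.301 m³/s
Q = Σ q = 2.566 m³/s

2.57 m³/s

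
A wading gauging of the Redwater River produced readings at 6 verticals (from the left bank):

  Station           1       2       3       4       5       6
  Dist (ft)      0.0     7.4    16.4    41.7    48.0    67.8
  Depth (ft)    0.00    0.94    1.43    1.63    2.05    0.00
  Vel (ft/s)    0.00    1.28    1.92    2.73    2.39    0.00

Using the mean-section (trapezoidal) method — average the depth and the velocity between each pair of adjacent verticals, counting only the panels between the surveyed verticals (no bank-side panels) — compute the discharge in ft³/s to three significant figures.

Panel 1-2: Δb = 7.4 ft, d̄ = (0.00+0.94)/2 = 0.47, v̄ = (0.00+1.28)/2 = 0.64 → q = 7.4×0.47×0.64 = 2.226 ft³/s
Panel 2-3: Δb = 9 ft, d̄ = (0.94+1.43)/2 = 1.185, v̄ = (1.28+1.92)/2 = 1.6 → q = 9×1.185×1.6 = 17.06 ft³/s
Panel 3-4: Δb = 25.3 ft, d̄ = (1.43+1.63)/2 = 1.53, v̄ = (1.92+2.73)/2 = 2.325 → q = 25.3×1.53×2.325 = 90.00 ft³/s
Panel 4-5: Δb = 6.3 ft, d̄ = (1.63+2.05)/2 = 1.84, v̄ = (2.73+2.39)/2 = 2.56 → q = 6.3×1.84×2.56 = 29.68 ft³/s
Panel 5-6: Δb = 19.8 ft, d̄ = (2.05+0.00)/2 = 1.025, v̄ = (2.39+0.00)/2 = 1.195 → q = 19.8×1.025×1.195 = 24.25 ft³/s
Q = Σ q = 163.2 ft³/s

163 ft³/s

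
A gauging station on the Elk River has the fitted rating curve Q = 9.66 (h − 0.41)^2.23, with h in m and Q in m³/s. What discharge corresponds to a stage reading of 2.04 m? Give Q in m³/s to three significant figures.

28.7 m³/s

Q = 9.66 × (2.04 − 0.41)^2.23 = 9.66 × 1.63^2.23 = 28.72 m³/s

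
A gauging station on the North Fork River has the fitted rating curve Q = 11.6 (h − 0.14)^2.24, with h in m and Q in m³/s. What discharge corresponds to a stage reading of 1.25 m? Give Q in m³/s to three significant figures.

14.7 m³/s

Q = 11.6 × (1.25 − 0.14)^2.24 = 11.6 × 1.11^2.24 = 14.65 m³/s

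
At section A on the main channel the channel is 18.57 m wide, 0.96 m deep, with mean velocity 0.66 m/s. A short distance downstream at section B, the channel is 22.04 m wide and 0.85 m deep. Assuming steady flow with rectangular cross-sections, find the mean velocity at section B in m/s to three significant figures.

0.628 m/s

Q = A₁V₁ = (18.57×0.96) × 0.66 = 11.77 m³/s
A₂ = 22.04 × 0.85 = 18.73 m²
V₂ = Q/A₂ = 11.77/18.73 = 0.6281 m/s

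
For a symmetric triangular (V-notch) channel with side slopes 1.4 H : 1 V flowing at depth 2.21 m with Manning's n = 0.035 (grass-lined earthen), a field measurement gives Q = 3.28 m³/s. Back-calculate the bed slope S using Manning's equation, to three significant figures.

0.000325

A = z·y² = 1.4×2.21² = 6.838 m²
P = 2y√(1+z²) = 2×2.21×√(1+1.4²) = 7.604 m
R = A/P = 6.838/7.604 = 0.8992 m
S = (Q·n / (1·A·R^(2/3)))² = (3.28×0.035 / (1×6.838×0.9316))² = 0.0003248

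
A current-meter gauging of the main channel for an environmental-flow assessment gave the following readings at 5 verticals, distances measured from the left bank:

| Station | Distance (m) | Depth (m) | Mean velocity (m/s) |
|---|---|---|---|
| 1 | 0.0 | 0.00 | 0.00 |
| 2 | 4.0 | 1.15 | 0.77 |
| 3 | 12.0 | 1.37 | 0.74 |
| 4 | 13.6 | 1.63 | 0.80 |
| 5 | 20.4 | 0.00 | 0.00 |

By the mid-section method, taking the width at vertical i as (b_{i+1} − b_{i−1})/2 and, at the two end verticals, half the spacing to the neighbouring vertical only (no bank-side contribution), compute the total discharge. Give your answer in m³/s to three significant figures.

15.7 m³/s

w_2 = (12.0 − 0.0)/2 = 6 m; q_2 = 0.77 × 1.15 × 6 = 5.313 m³/s
w_3 = (13.6 − 4.0)/2 = 4.8 m; q_3 = 0.74 × 1.37 × 4.8 = 4.866 m³/s
w_4 = (20.4 − 12.0)/2 = 4.2 m; q_4 = 0.80 × 1.63 × 4.2 = 5.477 m³/s
Stations 1, 5 contribute zero (depth or velocity is 0).
Q = Σ qᵢ = 15.66 m³/s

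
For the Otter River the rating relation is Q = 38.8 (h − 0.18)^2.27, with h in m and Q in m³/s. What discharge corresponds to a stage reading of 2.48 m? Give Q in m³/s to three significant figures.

257 m³/s

Q = 38.8 × (2.48 − 0.18)^2.27 = 38.8 × 2.3^2.27 = 257.0 m³/s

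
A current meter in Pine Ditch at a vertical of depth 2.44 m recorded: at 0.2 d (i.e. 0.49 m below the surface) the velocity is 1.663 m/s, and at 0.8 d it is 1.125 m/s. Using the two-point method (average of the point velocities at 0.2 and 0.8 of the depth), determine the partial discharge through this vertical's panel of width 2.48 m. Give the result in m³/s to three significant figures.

v̄ = (1.663 + 1.125) / 2 = 1.394 m/s
q = v̄ × d × w = 1.394 × 2.44 × 2.48 = 8.435 m³/s

8.44 m³/s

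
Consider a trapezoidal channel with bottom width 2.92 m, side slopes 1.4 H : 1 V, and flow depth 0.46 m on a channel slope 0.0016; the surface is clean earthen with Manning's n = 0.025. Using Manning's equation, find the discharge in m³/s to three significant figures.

1.34 m³/s

A = (b + z·y)·y = (2.92 + 1.4×0.46)×0.46 = 1.639 m²
P = b + 2y√(1+z²) = 2.92 + 2×0.46×√(1+1.4²) = 4.503 m
R = A/P = 1.639/4.503 = 0.3641 m
Q = (1/n)·A·R^(2/3)·S^(1/2) = (1/0.025) × 1.639 × 0.3641^(2/3) × 0.0016^(1/2) = 1.337 m³/s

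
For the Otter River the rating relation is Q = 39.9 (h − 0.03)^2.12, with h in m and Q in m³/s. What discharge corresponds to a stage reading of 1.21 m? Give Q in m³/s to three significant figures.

56.7 m³/s

Q = 39.9 × (1.21 − 0.03)^2.12 = 39.9 × 1.18^2.12 = 56.67 m³/s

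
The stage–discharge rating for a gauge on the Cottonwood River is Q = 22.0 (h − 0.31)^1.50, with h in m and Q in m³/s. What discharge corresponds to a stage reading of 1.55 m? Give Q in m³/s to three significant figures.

30.4 m³/s

Q = 22.0 × (1.55 − 0.31)^1.50 = 22.0 × 1.24^1.50 = 30.38 m³/s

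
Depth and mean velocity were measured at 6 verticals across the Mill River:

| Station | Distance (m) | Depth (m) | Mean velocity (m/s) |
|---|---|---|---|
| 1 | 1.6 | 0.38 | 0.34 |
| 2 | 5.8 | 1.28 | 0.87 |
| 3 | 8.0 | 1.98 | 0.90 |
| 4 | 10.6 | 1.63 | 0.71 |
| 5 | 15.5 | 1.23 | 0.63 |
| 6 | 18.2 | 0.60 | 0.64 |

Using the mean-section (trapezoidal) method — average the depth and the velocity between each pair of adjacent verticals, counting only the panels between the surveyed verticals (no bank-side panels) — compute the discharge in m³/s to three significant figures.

Panel 1-2: Δb = 4.2 m, d̄ = (0.38+1.28)/2 = 0.83, v̄ = (0.34+0.87)/2 = 0.605 → q = 4.2×0.83×0.605 = 2.109 m³/s
Panel 2-3: Δb = 2.2 m, d̄ = (1.28+1.98)/2 = 1.63, v̄ = (0.87+0.90)/2 = 0.885 → q = 2.2×1.63×0.885 = 3.174 m³/s
Panel 3-4: Δb = 2.6 m, d̄ = (1.98+1.63)/2 = 1.805, v̄ = (0.90+0.71)/2 = 0.805 → q = 2.6×1.805×0.805 = 3.778 m³/s
Panel 4-5: Δb = 4.9 m, d̄ = (1.63+1.23)/2 = 1.43, v̄ = (0.71+0.63)/2 = 0.67 → q = 4.9×1.43×0.67 = 4.695 m³/s
Panel 5-6: Δb = 2.7 m, d̄ = (1.23+0.60)/2 = 0.915, v̄ = (0.63+0.64)/2 = 0.635 → q = 2.7×0.915×0.635 = 1.569 m³/s
Q = Σ q = 15.32 m³/s

15.3 m³/s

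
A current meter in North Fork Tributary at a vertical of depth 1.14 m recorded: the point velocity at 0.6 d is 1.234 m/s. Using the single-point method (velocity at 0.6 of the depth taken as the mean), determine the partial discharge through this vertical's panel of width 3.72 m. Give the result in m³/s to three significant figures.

5.23 m³/s

v̄ = v₀.₆ = 1.234 m/s
q = v̄ × d × w = 1.234 × 1.14 × 3.72 = 5.233 m³/s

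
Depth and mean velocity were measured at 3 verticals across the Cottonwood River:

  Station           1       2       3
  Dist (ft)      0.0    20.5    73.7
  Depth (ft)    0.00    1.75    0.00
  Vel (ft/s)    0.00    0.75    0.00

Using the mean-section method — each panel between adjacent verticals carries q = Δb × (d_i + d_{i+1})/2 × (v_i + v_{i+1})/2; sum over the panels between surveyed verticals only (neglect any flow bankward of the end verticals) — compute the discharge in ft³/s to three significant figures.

Panel 1-2: Δb = 20.5 ft, d̄ = (0.00+1.75)/2 = 0.875, v̄ = (0.00+0.75)/2 = 0.375 → q = 20.5×0.875×0.375 = 6.727 ft³/s
Panel 2-3: Δb = 53.2 ft, d̄ = (1.75+0.00)/2 = 0.875, v̄ = (0.75+0.00)/2 = 0.375 → q = 53.2×0.875×0.375 = 17.46 ft³/s
Q = Σ q = 24.18 ft³/s

24.2 ft³/s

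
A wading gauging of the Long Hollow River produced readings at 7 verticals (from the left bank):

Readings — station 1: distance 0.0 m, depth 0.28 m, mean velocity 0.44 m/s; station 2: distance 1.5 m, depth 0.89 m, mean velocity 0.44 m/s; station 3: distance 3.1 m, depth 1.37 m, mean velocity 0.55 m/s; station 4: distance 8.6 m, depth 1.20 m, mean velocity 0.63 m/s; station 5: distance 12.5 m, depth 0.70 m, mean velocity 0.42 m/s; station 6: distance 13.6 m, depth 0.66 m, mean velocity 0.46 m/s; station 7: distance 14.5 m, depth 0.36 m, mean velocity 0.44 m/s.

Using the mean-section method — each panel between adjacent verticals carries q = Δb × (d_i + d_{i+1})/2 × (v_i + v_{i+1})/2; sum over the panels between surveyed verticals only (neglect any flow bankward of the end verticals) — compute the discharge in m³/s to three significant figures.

7.93 m³/s

Panel 1-2: Δb = 1.5 m, d̄ = (0.28+0.89)/2 = 0.585, v̄ = (0.44+0.44)/2 = 0.44 → q = 1.5×0.585×0.44 = 0.3861 m³/s
Panel 2-3: Δb = 1.6 m, d̄ = (0.89+1.37)/2 = 1.13, v̄ = (0.44+0.55)/2 = 0.495 → q = 1.6×1.13×0.495 = 0.8950 m³/s
Panel 3-4: Δb = 5.5 m, d̄ = (1.37+1.20)/2 = 1.285, v̄ = (0.55+0.63)/2 = 0.59 → q = 5.5×1.285×0.59 = 4.170 m³/s
Panel 4-5: Δb = 3.9 m, d̄ = (1.20+0.70)/2 = 0.95, v̄ = (0.63+0.42)/2 = 0.525 → q = 3.9×0.95×0.525 = 1.945 m³/s
Panel 5-6: Δb = 1.1 m, d̄ = (0.70+0.66)/2 = 0.68, v̄ = (0.42+0.46)/2 = 0.44 → q = 1.1×0.68×0.44 = 0.3291 m³/s
Panel 6-7: Δb = 0.9 m, d̄ = (0.66+0.36)/2 = 0.51, v̄ = (0.46+0.44)/2 = 0.45 → q = 0.9×0.51×0.45 = 0.2066 m³/s
Q = Σ q = 7.932 m³/s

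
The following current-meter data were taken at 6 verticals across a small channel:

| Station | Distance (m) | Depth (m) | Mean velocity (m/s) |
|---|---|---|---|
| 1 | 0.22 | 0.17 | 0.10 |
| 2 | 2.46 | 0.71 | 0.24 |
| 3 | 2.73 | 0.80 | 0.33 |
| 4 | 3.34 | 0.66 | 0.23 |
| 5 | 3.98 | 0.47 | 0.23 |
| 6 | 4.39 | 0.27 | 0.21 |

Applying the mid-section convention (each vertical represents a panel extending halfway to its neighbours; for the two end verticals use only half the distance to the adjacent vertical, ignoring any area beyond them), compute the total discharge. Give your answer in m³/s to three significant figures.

0.512 m³/s

w_1 = (2.46 − 0.22)/2 = 1.12 m; q_1 = 0.10 × 0.17 × 1.12 = 0.01904 m³/s
w_2 = (2.73 − 0.22)/2 = 1.255 m; q_2 = 0.24 × 0.71 × 1.255 = 0.2139 m³/s
w_3 = (3.34 − 2.46)/2 = 0.44 m; q_3 = 0.33 × 0.80 × 0.44 = 0.1162 m³/s
w_4 = (3.98 − 2.73)/2 = 0.625 m; q_4 = 0.23 × 0.66 × 0.625 = 0.09488 m³/s
w_5 = (4.39 − 3.34)/2 = 0.525 m; q_5 = 0.23 × 0.47 × 0.525 = 0.05675 m³/s
w_6 = (4.39 − 3.98)/2 = 0.205 m; q_6 = 0.21 × 0.27 × 0.205 = 0.01162 m³/s
Q = Σ qᵢ = 0.5123 m³/s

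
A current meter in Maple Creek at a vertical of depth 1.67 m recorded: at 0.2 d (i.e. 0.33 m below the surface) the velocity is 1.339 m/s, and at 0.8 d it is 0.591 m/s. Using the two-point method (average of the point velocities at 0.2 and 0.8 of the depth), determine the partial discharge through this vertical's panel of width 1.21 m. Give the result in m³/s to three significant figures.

1.95 m³/s

v̄ = (1.339 + 0.591) / 2 = 0.9650 m/s
q = v̄ × d × w = 0.9650 × 1.67 × 1.21 = 1.950 m³/s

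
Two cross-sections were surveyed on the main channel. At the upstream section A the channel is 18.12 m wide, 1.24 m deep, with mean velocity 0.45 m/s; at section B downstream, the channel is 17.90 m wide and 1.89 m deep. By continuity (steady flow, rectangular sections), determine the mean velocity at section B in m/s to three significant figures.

0.299 m/s

Q = A₁V₁ = (18.12×1.24) × 0.45 = 10.11 m³/s
A₂ = 17.90 × 1.89 = 33.83 m²
V₂ = Q/A₂ = 10.11/33.83 = 0.2989 m/s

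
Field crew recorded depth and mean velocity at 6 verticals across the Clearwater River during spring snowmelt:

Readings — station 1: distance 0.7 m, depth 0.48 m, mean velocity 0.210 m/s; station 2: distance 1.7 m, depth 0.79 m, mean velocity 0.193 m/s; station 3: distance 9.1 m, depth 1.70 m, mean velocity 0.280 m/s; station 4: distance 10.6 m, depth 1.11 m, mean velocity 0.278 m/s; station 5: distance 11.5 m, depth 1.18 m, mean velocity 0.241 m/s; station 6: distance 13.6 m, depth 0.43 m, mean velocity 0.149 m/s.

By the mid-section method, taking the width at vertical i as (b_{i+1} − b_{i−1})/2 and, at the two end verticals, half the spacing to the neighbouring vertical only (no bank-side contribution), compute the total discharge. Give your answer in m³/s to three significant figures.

w_1 = (1.7 − 0.7)/2 = 0.5 m; q_1 = 0.210 × 0.48 × 0.5 = 0.05040 m³/s
w_2 = (9.1 − 0.7)/2 = 4.2 m; q_2 = 0.193 × 0.79 × 4.2 = 0.6404 m³/s
w_3 = (10.6 − 1.7)/2 = 4.45 m; q_3 = 0.280 × 1.70 × 4.45 = 2.118 m³/s
w_4 = (11.5 − 9.1)/2 = 1.2 m; q_4 = 0.278 × 1.11 × 1.2 = 0.3703 m³/s
w_5 = (13.6 − 10.6)/2 = 1.5 m; q_5 = 0.241 × 1.18 × 1.5 = 0.4266 m³/s
w_6 = (13.6 − 11.5)/2 = 1.05 m; q_6 = 0.149 × 0.43 × 1.05 = 0.06727 m³/s
Q = Σ qᵢ = 3.673 m³/s

3.67 m³/s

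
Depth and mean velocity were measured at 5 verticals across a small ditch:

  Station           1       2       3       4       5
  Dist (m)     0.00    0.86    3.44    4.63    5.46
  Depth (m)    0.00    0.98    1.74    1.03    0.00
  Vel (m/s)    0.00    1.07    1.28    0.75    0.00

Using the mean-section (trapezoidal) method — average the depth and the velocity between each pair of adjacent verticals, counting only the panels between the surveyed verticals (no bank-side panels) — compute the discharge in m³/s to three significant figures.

Panel 1-2: Δb = 0.86 m, d̄ = (0.00+0.98)/2 = 0.49, v̄ = (0.00+1.07)/2 = 0.535 → q = 0.86×0.49×0.535 = 0.2254 m³/s
Panel 2-3: Δb = 2.58 m, d̄ = (0.98+1.74)/2 = 1.36, v̄ = (1.07+1.28)/2 = 1.175 → q = 2.58×1.36×1.175 = 4.123 m³/s
Panel 3-4: Δb = 1.19 m, d̄ = (1.74+1.03)/2 = 1.385, v̄ = (1.28+0.75)/2 = 1.015 → q = 1.19×1.385×1.015 = 1.673 m³/s
Panel 4-5: Δb = 0.83 m, d̄ = (1.03+0.00)/2 = 0.515, v̄ = (0.75+0.00)/2 = 0.375 → q = 0.83×0.515×0.375 = 0.1603 m³/s
Q = Σ q = 6.181 m³/s

6.18 m³/s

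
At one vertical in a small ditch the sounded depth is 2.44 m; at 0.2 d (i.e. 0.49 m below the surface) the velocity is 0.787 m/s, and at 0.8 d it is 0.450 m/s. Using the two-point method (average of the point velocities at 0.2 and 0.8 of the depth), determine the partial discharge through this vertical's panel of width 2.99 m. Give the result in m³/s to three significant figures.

4.51 m³/s

v̄ = (0.787 + 0.450) / 2 = 0.6185 m/s
q = v̄ × d × w = 0.6185 × 2.44 × 2.99 = 4.512 m³/s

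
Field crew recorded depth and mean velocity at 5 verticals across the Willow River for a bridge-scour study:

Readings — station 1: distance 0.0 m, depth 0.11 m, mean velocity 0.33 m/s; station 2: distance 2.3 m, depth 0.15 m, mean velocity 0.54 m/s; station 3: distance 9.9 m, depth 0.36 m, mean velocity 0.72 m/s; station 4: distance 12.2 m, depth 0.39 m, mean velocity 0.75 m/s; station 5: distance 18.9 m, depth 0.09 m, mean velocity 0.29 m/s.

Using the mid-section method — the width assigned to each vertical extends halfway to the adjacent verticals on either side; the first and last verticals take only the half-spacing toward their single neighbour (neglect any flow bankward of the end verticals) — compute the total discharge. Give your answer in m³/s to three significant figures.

w_1 = (2.3 − 0.0)/2 = 1.15 m; q_1 = 0.33 × 0.11 × 1.15 = 0.04175 m³/s
w_2 = (9.9 − 0.0)/2 = 4.95 m; q_2 = 0.54 × 0.15 × 4.95 = 0.4010 m³/s
w_3 = (12.2 − 2.3)/2 = 4.95 m; q_3 = 0.72 × 0.36 × 4.95 = 1.283 m³/s
w_4 = (18.9 − 9.9)/2 = 4.5 m; q_4 = 0.75 × 0.39 × 4.5 = 1.316 m³/s
w_5 = (18.9 − 12.2)/2 = 3.35 m; q_5 = 0.29 × 0.09 × 3.35 = 0.08744 m³/s
Q = Σ qᵢ = 3.129 m³/s

3.13 m³/s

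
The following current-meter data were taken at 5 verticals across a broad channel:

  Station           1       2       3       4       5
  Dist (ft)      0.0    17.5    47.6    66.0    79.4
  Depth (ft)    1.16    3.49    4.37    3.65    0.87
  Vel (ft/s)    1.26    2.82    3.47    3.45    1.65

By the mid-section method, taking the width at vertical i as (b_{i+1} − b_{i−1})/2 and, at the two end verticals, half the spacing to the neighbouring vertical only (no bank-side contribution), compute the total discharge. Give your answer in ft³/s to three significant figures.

w_1 = (17.5 − 0.0)/2 = 8.75 ft; q_1 = 1.26 × 1.16 × 8.75 = 12.79 ft³/s
w_2 = (47.6 − 0.0)/2 = 23.8 ft; q_2 = 2.82 × 3.49 × 23.8 = 234.2 ft³/s
w_3 = (66.0 − 17.5)/2 = 24.25 ft; q_3 = 3.47 × 4.37 × 24.25 = 367.7 ft³/s
w_4 = (79.4 − 47.6)/2 = 15.9 ft; q_4 = 3.45 × 3.65 × 15.9 = 200.2 ft³/s
w_5 = (79.4 − 66.0)/2 = 6.7 ft; q_5 = 1.65 × 0.87 × 6.7 = 9.618 ft³/s
Q = Σ qᵢ = 824.6 ft³/s

825 ft³/s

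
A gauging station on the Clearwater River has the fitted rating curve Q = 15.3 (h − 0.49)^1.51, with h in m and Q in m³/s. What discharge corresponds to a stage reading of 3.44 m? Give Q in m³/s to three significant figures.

78.4 m³/s

Q = 15.3 × (3.44 − 0.49)^1.51 = 15.3 × 2.95^1.51 = 78.37 m³/s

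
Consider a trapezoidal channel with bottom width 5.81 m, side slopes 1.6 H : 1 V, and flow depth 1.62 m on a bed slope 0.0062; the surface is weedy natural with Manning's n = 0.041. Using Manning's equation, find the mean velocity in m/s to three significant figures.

A = (b + z·y)·y = (5.81 + 1.6×1.62)×1.62 = 13.61 m²
P = b + 2y√(1+z²) = 5.81 + 2×1.62×√(1+1.6²) = 11.92 m
R = A/P = 13.61/11.92 = 1.142 m
Q = (1/n)·A·R^(2/3)·S^(1/2) = (1/0.041) × 13.61 × 1.142^(2/3) × 0.0062^(1/2) = 28.55 m³/s
V = Q/A = 28.55/13.61 = 2.098 m/s

2.10 m/s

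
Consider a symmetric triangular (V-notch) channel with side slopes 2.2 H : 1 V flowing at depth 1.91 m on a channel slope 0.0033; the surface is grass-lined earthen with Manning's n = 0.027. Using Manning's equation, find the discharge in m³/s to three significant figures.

15.6 m³/s

A = z·y² = 2.2×1.91² = 8.026 m²
P = 2y√(1+z²) = 2×1.91×√(1+2.2²) = 9.231 m
R = A/P = 8.026/9.231 = 0.8694 m
Q = (1/n)·A·R^(2/3)·S^(1/2) = (1/0.027) × 8.026 × 0.8694^(2/3) × 0.0033^(1/2) = 15.55 m³/s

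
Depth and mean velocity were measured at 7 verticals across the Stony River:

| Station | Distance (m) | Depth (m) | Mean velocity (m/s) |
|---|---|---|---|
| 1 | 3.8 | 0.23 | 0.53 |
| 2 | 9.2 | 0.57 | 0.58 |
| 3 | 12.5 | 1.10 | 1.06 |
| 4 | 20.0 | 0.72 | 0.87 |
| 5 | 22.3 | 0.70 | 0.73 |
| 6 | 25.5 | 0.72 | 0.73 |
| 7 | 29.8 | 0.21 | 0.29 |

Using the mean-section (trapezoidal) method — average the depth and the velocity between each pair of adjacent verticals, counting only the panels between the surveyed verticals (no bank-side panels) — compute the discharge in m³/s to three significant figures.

Panel 1-2: Δb = 5.4 m, d̄ = (0.23+0.57)/2 = 0.4, v̄ = (0.53+0.58)/2 = 0.555 → q = 5.4×0.4×0.555 = 1.199 m³/s
Panel 2-3: Δb = 3.3 m, d̄ = (0.57+1.10)/2 = 0.835, v̄ = (0.58+1.06)/2 = 0.82 → q = 3.3×0.835×0.82 = 2.260 m³/s
Panel 3-4: Δb = 7.5 m, d̄ = (1.10+0.72)/2 = 0.91, v̄ = (1.06+0.87)/2 = 0.965 → q = 7.5×0.91×0.965 = 6.586 m³/s
Panel 4-5: Δb = 2.3 m, d̄ = (0.72+0.70)/2 = 0.71, v̄ = (0.87+0.73)/2 = 0.8 → q = 2.3×0.71×0.8 = 1.306 m³/s
Panel 5-6: Δb = 3.2 m, d̄ = (0.70+0.72)/2 = 0.71, v̄ = (0.73+0.73)/2 = 0.73 → q = 3.2×0.71×0.73 = 1.659 m³/s
Panel 6-7: Δb = 4.3 m, d̄ = (0.72+0.21)/2 = 0.465, v̄ = (0.73+0.29)/2 = 0.51 → q = 4.3×0.465×0.51 = 1.020 m³/s
Q = Σ q = 14.03 m³/s

14.0 m³/s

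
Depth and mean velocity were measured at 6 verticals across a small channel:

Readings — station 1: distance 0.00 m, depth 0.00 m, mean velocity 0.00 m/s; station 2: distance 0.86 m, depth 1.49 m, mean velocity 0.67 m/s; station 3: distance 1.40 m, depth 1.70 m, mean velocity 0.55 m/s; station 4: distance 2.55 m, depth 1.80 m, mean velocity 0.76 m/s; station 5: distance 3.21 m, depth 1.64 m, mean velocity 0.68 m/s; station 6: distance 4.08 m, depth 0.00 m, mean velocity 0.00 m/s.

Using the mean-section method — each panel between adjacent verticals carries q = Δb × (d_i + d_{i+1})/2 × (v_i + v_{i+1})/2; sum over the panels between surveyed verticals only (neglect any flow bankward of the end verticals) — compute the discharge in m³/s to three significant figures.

3.12 m³/s

Panel 1-2: Δb = 0.86 m, d̄ = (0.00+1.49)/2 = 0.745, v̄ = (0.00+0.67)/2 = 0.335 → q = 0.86×0.745×0.335 = 0.2146 m³/s
Panel 2-3: Δb = 0.54 m, d̄ = (1.49+1.70)/2 = 1.595, v̄ = (0.67+0.55)/2 = 0.61 → q = 0.54×1.595×0.61 = 0.5254 m³/s
Panel 3-4: Δb = 1.15 m, d̄ = (1.70+1.80)/2 = 1.75, v̄ = (0.55+0.76)/2 = 0.655 → q = 1.15×1.75×0.655 = 1.318 m³/s
Panel 4-5: Δb = 0.66 m, d̄ = (1.80+1.64)/2 = 1.72, v̄ = (0.76+0.68)/2 = 0.72 → q = 0.66×1.72×0.72 = 0.8173 m³/s
Panel 5-6: Δb = 0.87 m, d̄ = (1.64+0.00)/2 = 0.82, v̄ = (0.68+0.00)/2 = 0.34 → q = 0.87×0.82×0.34 = 0.2426 m³/s
Q = Σ q = 3.118 m³/s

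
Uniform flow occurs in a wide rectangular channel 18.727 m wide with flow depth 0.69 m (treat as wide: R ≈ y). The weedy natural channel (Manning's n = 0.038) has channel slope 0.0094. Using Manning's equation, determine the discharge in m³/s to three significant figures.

25.7 m³/s

A = b·y = 18.727 × 0.69 = 12.92 m²
Wide channel: R ≈ y = 0.69 m
Q = (1/n)·A·R^(2/3)·S^(1/2) = (1/0.038) × 12.92 × 0.6900^(2/3) × 0.0094^(1/2) = 25.74 m³/s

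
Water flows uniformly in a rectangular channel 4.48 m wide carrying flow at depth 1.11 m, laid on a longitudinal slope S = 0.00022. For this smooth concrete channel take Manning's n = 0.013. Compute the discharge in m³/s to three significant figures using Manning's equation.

A = b·y = 4.48 × 1.11 = 4.973 m²
P = b + 2y = 4.48 + 2×1.11 = 6.700 m
R = A/P = 4.973/6.700 = 0.7422 m
Q = (1/n)·A·R^(2/3)·S^(1/2) = (1/0.013) × 4.973 × 0.7422^(2/3) × 0.00022^(1/2) = 4.651 m³/s

4.65 m³/s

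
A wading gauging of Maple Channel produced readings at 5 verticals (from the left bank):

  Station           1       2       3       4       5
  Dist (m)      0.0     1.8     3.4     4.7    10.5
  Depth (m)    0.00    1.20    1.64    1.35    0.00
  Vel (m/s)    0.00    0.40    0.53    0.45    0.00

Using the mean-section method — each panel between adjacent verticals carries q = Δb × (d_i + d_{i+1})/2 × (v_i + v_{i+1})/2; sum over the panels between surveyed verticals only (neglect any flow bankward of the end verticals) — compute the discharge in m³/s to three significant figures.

Panel 1-2: Δb = 1.8 m, d̄ = (0.00+1.20)/2 = 0.6, v̄ = (0.00+0.40)/2 = 0.2 → q = 1.8×0.6×0.2 = 0.2160 m³/s
Panel 2-3: Δb = 1.6 m, d̄ = (1.20+1.64)/2 = 1.42, v̄ = (0.40+0.53)/2 = 0.465 → q = 1.6×1.42×0.465 = 1.056 m³/s
Panel 3-4: Δb = 1.3 m, d̄ = (1.64+1.35)/2 = 1.495, v̄ = (0.53+0.45)/2 = 0.49 → q = 1.3×1.495×0.49 = 0.9523 m³/s
Panel 4-5: Δb = 5.8 m, d̄ = (1.35+0.00)/2 = 0.675, v̄ = (0.45+0.00)/2 = 0.225 → q = 5.8×0.675×0.225 = 0.8809 m³/s
Q = Σ q = 3.106 m³/s

3.11 m³/s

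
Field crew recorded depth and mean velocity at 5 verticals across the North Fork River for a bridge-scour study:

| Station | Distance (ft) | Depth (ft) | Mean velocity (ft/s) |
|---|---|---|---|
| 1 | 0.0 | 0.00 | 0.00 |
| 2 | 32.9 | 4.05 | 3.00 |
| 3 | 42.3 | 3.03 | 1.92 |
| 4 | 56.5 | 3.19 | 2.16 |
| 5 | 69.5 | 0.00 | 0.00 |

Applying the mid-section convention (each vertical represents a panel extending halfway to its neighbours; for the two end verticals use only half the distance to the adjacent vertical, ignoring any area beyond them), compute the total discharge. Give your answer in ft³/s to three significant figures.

w_2 = (42.3 − 0.0)/2 = 21.15 ft; q_2 = 3.00 × 4.05 × 21.15 = 257.0 ft³/s
w_3 = (56.5 − 32.9)/2 = 11.8 ft; q_3 = 1.92 × 3.03 × 11.8 = 68.65 ft³/s
w_4 = (69.5 − 42.3)/2 = 13.6 ft; q_4 = 2.16 × 3.19 × 13.6 = 93.71 ft³/s
Stations 1, 5 contribute zero (depth or velocity is 0).
Q = Σ qᵢ = 419.3 ft³/s

419 ft³/s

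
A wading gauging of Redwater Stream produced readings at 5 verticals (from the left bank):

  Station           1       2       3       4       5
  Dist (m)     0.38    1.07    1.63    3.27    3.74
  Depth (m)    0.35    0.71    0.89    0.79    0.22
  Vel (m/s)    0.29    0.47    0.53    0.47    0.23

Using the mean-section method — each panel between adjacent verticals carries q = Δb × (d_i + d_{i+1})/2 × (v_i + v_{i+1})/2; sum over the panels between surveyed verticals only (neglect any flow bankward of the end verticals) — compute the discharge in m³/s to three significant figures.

1.13 m³/s

Panel 1-2: Δb = 0.69 m, d̄ = (0.35+0.71)/2 = 0.53, v̄ = (0.29+0.47)/2 = 0.38 → q = 0.69×0.53×0.38 = 0.1390 m³/s
Panel 2-3: Δb = 0.56 m, d̄ = (0.71+0.89)/2 = 0.8, v̄ = (0.47+0.53)/2 = 0.5 → q = 0.56×0.8×0.5 = 0.2240 m³/s
Panel 3-4: Δb = 1.64 m, d̄ = (0.89+0.79)/2 = 0.84, v̄ = (0.53+0.47)/2 = 0.5 → q = 1.64×0.84×0.5 = 0.6888 m³/s
Panel 4-5: Δb = 0.47 m, d̄ = (0.79+0.22)/2 = 0.505, v̄ = (0.47+0.23)/2 = 0.35 → q = 0.47×0.505×0.35 = 0.08307 m³/s
Q = Σ q = 1.135 m³/s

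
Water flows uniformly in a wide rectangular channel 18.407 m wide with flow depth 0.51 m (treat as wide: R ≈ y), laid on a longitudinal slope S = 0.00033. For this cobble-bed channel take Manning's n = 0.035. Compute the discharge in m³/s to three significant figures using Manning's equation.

A = b·y = 18.407 × 0.51 = 9.388 m²
Wide channel: R ≈ y = 0.51 m
Q = (1/n)·A·R^(2/3)·S^(1/2) = (1/0.035) × 9.388 × 0.5100^(2/3) × 0.00033^(1/2) = 3.110 m³/s

3.11 m³/s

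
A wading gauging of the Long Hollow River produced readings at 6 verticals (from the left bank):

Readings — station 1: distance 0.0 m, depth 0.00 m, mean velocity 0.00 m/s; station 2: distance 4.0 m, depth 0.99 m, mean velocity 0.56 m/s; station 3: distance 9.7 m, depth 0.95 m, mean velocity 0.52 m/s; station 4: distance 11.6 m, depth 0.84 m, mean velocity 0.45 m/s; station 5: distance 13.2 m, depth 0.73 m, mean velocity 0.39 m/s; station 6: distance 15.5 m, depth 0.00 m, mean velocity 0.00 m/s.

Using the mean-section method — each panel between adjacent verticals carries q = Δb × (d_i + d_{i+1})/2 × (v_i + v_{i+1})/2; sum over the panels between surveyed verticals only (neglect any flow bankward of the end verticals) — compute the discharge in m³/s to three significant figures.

Panel 1-2: Δb = 4 m, d̄ = (0.00+0.99)/2 = 0.495, v̄ = (0.00+0.56)/2 = 0.28 → q = 4×0.495×0.28 = 0.5544 m³/s
Panel 2-3: Δb = 5.7 m, d̄ = (0.99+0.95)/2 = 0.97, v̄ = (0.56+0.52)/2 = 0.54 → q = 5.7×0.97×0.54 = 2.986 m³/s
Panel 3-4: Δb = 1.9 m, d̄ = (0.95+0.84)/2 = 0.895, v̄ = (0.52+0.45)/2 = 0.485 → q = 1.9×0.895×0.485 = 0.8247 m³/s
Panel 4-5: Δb = 1.6 m, d̄ = (0.84+0.73)/2 = 0.785, v̄ = (0.45+0.39)/2 = 0.42 → q = 1.6×0.785×0.42 = 0.5275 m³/s
Panel 5-6: Δb = 2.3 m, d̄ = (0.73+0.00)/2 = 0.365, v̄ = (0.39+0.00)/2 = 0.195 → q = 2.3×0.365×0.195 = 0.1637 m³/s
Q = Σ q = 5.056 m³/s

5.06 m³/s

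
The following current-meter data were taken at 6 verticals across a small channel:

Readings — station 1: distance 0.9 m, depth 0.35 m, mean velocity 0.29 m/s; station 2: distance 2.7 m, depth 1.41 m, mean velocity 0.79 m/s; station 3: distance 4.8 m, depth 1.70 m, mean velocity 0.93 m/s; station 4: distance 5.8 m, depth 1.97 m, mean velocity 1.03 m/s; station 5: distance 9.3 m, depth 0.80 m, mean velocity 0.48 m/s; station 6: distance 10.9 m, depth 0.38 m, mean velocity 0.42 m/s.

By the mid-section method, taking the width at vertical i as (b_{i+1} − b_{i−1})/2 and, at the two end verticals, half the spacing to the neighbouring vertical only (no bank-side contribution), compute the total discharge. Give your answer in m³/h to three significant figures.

w_1 = (2.7 − 0.9)/2 = 0.9 m; q_1 = 0.29 × 0.35 × 0.9 = 0.09135 m³/s
w_2 = (4.8 − 0.9)/2 = 1.95 m; q_2 = 0.79 × 1.41 × 1.95 = 2.172 m³/s
w_3 = (5.8 − 2.7)/2 = 1.55 m; q_3 = 0.93 × 1.70 × 1.55 = 2.451 m³/s
w_4 = (9.3 − 4.8)/2 = 2.25 m; q_4 = 1.03 × 1.97 × 2.25 = 4.565 m³/s
w_5 = (10.9 − 5.8)/2 = 2.55 m; q_5 = 0.48 × 0.80 × 2.55 = 0.9792 m³/s
w_6 = (10.9 − 9.3)/2 = 0.8 m; q_6 = 0.42 × 0.38 × 0.8 = 0.1277 m³/s
Q = Σ qᵢ = 10.39 m³/s
= 10.39 × 3600 = 37390 m³/h

37400 m³/h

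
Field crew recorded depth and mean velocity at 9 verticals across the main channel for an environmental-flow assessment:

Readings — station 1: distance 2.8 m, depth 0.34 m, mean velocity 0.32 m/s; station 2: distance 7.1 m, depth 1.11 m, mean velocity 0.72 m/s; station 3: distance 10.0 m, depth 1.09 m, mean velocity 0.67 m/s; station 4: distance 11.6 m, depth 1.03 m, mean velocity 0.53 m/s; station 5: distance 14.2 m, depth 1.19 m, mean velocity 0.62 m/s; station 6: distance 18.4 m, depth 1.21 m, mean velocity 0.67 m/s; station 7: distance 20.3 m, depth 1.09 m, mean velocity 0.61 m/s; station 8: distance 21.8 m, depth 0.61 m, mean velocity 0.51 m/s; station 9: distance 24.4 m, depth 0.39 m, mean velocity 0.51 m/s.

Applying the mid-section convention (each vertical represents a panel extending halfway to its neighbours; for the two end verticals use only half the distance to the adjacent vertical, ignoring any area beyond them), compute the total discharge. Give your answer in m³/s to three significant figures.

12.9 m³/s

w_1 = (7.1 − 2.8)/2 = 2.15 m; q_1 = 0.32 × 0.34 × 2.15 = 0.2339 m³/s
w_2 = (10.0 − 2.8)/2 = 3.6 m; q_2 = 0.72 × 1.11 × 3.6 = 2.877 m³/s
w_3 = (11.6 − 7.1)/2 = 2.25 m; q_3 = 0.67 × 1.09 × 2.25 = 1.643 m³/s
w_4 = (14.2 − 10.0)/2 = 2.1 m; q_4 = 0.53 × 1.03 × 2.1 = 1.146 m³/s
w_5 = (18.4 − 11.6)/2 = 3.4 m; q_5 = 0.62 × 1.19 × 3.4 = 2.509 m³/s
w_6 = (20.3 − 14.2)/2 = 3.05 m; q_6 = 0.67 × 1.21 × 3.05 = 2.473 m³/s
w_7 = (21.8 − 18.4)/2 = 1.7 m; q_7 = 0.61 × 1.09 × 1.7 = 1.130 m³/s
w_8 = (24.4 − 20.3)/2 = 2.05 m; q_8 = 0.51 × 0.61 × 2.05 = 0.6378 m³/s
w_9 = (24.4 − 21.8)/2 = 1.3 m; q_9 = 0.51 × 0.39 × 1.3 = 0.2586 m³/s
Q = Σ qᵢ = 12.91 m³/s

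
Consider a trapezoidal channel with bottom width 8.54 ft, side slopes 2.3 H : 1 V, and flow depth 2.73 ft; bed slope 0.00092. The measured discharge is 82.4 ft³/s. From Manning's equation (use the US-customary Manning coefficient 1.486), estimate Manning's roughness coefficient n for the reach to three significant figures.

A = (b + z·y)·y = (8.54 + 2.3×2.73)×2.73 = 40.46 ft²
P = b + 2y√(1+z²) = 8.54 + 2×2.73×√(1+2.3²) = 22.23 ft
R = A/P = 40.46/22.23 = 1.820 ft
n = (1.486/Q)·A·R^(2/3)·S^(1/2) = (1.486/82.4) × 40.46 × 1.490 × 0.03033 = 0.03298

0.0330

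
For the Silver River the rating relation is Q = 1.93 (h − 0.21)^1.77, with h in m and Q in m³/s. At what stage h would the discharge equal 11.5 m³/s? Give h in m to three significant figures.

h − h₀ = (Q/C)^(1/b) = (11.5/1.93)^(1/1.77) = 2.741 m
h = 0.21 + 2.741 = 2.951 m

2.95 m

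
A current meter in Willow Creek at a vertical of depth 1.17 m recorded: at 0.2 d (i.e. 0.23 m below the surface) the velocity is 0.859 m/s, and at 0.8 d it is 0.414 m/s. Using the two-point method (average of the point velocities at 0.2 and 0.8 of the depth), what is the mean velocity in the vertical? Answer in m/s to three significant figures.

0.637 m/s

v̄ = (0.859 + 0.414) / 2 = 0.6365 m/s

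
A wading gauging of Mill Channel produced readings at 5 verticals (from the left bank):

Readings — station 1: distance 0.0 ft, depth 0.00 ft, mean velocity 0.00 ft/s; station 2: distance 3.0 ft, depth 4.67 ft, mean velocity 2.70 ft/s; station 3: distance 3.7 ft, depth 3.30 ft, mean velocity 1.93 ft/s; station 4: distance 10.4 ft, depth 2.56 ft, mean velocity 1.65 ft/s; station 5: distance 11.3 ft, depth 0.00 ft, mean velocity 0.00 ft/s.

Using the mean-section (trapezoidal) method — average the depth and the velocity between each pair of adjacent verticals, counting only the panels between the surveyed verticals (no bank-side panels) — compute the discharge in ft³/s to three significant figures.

52.0 ft³/s

Panel 1-2: Δb = 3 ft, d̄ = (0.00+4.67)/2 = 2.335, v̄ = (0.00+2.70)/2 = 1.35 → q = 3×2.335×1.35 = 9.457 ft³/s
Panel 2-3: Δb = 0.7 ft, d̄ = (4.67+3.30)/2 = 3.985, v̄ = (2.70+1.93)/2 = 2.315 → q = 0.7×3.985×2.315 = 6.458 ft³/s
Panel 3-4: Δb = 6.7 ft, d̄ = (3.30+2.56)/2 = 2.93, v̄ = (1.93+1.65)/2 = 1.79 → q = 6.7×2.93×1.79 = 35.14 ft³/s
Panel 4-5: Δb = 0.9 ft, d̄ = (2.56+0.00)/2 = 1.28, v̄ = (1.65+0.00)/2 = 0.825 → q = 0.9×1.28×0.825 = 0.9504 ft³/s
Q = Σ q = 52.00 ft³/s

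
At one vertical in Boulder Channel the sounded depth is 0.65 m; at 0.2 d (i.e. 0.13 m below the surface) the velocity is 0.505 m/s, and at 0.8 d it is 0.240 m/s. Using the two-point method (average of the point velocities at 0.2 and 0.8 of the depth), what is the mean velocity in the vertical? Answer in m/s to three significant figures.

v̄ = (0.505 + 0.240) / 2 = 0.3725 m/s

0.373 m/s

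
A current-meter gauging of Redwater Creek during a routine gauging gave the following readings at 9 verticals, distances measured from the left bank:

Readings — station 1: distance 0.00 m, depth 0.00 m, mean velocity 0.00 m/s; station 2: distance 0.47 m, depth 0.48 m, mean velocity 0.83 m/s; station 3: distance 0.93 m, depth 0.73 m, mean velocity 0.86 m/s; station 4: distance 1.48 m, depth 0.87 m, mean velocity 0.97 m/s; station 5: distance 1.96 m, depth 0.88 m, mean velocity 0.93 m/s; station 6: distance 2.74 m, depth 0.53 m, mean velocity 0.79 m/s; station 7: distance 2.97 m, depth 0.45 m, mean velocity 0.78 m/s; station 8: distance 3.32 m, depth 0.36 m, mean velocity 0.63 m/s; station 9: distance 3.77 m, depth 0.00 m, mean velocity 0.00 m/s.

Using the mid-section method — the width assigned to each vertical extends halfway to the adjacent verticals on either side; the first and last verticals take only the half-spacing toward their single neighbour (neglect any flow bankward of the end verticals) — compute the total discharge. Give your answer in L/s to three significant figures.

w_2 = (0.93 − 0.00)/2 = 0.465 m; q_2 = 0.83 × 0.48 × 0.465 = 0.1853 m³/s
w_3 = (1.48 − 0.47)/2 = 0.505 m; q_3 = 0.86 × 0.73 × 0.505 = 0.3170 m³/s
w_4 = (1.96 − 0.93)/2 = 0.515 m; q_4 = 0.97 × 0.87 × 0.515 = 0.4346 m³/s
w_5 = (2.74 − 1.48)/2 = 0.63 m; q_5 = 0.93 × 0.88 × 0.63 = 0.5156 m³/s
w_6 = (2.97 − 1.96)/2 = 0.505 m; q_6 = 0.79 × 0.53 × 0.505 = 0.2114 m³/s
w_7 = (3.32 − 2.74)/2 = 0.29 m; q_7 = 0.78 × 0.45 × 0.29 = 0.1018 m³/s
w_8 = (3.77 − 2.97)/2 = 0.4 m; q_8 = 0.63 × 0.36 × 0.4 = 0.09072 m³/s
Stations 1, 9 contribute zero (depth or velocity is 0).
Q = Σ qᵢ = 1.856 m³/s
= 1.856 × 1000 = 1856 L/s

1860 L/s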